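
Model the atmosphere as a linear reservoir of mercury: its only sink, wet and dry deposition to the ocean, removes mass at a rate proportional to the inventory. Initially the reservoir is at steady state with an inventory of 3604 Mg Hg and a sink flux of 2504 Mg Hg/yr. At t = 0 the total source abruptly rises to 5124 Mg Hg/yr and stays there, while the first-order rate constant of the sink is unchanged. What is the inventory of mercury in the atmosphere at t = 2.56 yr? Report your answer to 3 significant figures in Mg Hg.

6740 Mg Hg

Residence time τ = M₀/F₀ = 1.439 yr. The eventual steady state is M_∞ = M₀·(F₁/F₀) = 3604 × 5124/2504 = 7375.0 Mg Hg.
The anomaly ΔM(t) = M(t) − M_∞ decays as ΔM₀·e^(−t/τ) with ΔM₀ = 3604 − 7375.0 = −3771 Mg Hg.
At t = 2.56 yr, e^(−t/τ) = e^(−1.779) = 0.1689, so ΔM = −636.8 Mg Hg and M = 7375.0 − 636.8 = 6738.2 Mg Hg.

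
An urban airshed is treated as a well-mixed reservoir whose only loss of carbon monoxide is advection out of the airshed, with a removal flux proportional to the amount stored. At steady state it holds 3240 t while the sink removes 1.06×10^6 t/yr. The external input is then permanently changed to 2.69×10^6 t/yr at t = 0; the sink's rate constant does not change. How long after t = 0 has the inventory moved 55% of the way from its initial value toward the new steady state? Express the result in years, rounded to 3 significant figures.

τ = M₀/F₀ = 3240/1.06×10^6 = 0.003057 yr.
The remaining gap fraction is e^(−t/τ); 55% covered ⇒ e^(−t/τ) = 0.450.
t = −τ ln(0.450) = 0.003057 × 0.7985 = 0.002441 yr.

0.00244 yr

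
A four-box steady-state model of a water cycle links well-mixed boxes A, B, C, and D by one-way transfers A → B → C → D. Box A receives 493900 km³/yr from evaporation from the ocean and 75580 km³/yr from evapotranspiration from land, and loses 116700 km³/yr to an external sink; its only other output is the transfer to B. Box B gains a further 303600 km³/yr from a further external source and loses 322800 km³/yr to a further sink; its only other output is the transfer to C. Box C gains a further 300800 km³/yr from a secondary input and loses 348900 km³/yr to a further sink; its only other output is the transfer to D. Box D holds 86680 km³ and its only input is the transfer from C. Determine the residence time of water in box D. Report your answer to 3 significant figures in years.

0.225 yr

Box A: F(A→B) = (493900 + 75580) − 116700 = 452780 km³/yr.
Box B: F(B→C) = (452780 + 303600) − 322800 = 433580 km³/yr.
Box C: F(C→D) = (433580 + 300800) − 348900 = 385480 km³/yr.
Box D throughput = its input = 385480 km³/yr; τ = 86680 / 385480 = 0.2249 yr.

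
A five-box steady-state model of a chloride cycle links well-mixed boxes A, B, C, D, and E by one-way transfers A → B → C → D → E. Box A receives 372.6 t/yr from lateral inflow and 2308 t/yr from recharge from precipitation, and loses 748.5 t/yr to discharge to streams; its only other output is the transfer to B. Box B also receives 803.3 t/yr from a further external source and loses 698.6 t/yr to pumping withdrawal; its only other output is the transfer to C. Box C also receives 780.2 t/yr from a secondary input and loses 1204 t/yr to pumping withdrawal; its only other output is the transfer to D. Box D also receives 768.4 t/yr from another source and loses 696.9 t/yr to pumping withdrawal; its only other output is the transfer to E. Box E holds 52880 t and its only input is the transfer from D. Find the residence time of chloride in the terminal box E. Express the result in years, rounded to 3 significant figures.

31.4 yr

Box A: F(A→B) = (372.6 + 2308) − 748.5 = 1932.1 t/yr.
Box B: F(B→C) = (1932.1 + 803.3) − 698.6 = 2036.8 t/yr.
Box C: F(C→D) = (2036.8 + 780.2) − 1204 = 1613.0 t/yr.
Box D: F(D→E) = (1613.0 + 768.4) − 696.9 = 1684.5 t/yr.
Box E throughput = its input = 1684.5 t/yr; τ = 52880 / 1684.5 = 31.39 yr.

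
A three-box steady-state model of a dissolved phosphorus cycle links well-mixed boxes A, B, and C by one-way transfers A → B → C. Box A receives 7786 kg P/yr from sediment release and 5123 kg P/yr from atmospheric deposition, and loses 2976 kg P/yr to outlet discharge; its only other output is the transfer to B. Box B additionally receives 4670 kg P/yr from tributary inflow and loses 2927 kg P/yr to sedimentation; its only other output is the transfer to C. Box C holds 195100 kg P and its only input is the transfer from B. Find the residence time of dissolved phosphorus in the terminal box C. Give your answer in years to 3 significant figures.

Box A: F(A→B) = (7786 + 5123) − 2976 = 9933.0 kg P/yr.
Box B: F(B→C) = (9933.0 + 4670) − 2927 = 11676 kg P/yr.
Box C throughput = its input = 11676 kg P/yr; τ = 195100 / 11676 = 16.71 yr.

16.7 yr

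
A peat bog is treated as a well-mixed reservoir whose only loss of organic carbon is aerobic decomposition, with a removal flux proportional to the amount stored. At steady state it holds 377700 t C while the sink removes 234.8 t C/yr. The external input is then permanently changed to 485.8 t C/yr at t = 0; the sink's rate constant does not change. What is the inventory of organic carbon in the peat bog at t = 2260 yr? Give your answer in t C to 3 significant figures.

682000 t C

Residence time τ = M₀/F₀ = 1609 yr. The eventual steady state is M_∞ = M₀·(F₁/F₀) = 377700 × 485.8/234.8 = 781460 t C.
The anomaly ΔM(t) = M(t) − M_∞ decays as ΔM₀·e^(−t/τ) with ΔM₀ = 377700 − 781460 = −403800 t C.
At t = 2260 yr, e^(−t/τ) = e^(−1.405) = 0.2454, so ΔM = −99070 t C and M = 781460 − 99070 = 682380 t C.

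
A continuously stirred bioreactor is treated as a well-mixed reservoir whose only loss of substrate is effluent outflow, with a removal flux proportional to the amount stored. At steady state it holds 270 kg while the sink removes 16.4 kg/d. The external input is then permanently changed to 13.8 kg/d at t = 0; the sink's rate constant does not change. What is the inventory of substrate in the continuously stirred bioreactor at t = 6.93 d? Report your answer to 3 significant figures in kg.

The sink rate constant is k = F₀/M₀ = 16.4/270 = 0.06074 d⁻¹.
Solving dM/dt = F₁ − kM with M(0) = M₀ gives M(t) = F₁/k + (M₀ − F₁/k)·e^(−kt).
F₁/k = 13.8/0.06074 = 227.20 kg; kt = 0.06074 × 6.93 = 0.4209, e^(−kt) = 0.6564.
M(6.93) = 227.20 + (270 − 227.20) × 0.6564 = 227.20 + 28.10 = 255.29 kg.

255 kg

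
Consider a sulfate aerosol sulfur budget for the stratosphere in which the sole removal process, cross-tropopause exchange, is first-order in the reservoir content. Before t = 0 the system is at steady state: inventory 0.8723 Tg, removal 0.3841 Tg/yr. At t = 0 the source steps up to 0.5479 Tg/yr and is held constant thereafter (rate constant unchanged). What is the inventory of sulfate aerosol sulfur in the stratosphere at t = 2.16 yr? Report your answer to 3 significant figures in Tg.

1.10 Tg

The sink rate constant is k = F₀/M₀ = 0.3841/0.8723 = 0.4403 yr⁻¹.
Solving dM/dt = F₁ − kM with M(0) = M₀ gives M(t) = F₁/k + (M₀ − F₁/k)·e^(−kt).
F₁/k = 0.5479/0.4403 = 1.2443 Tg; kt = 0.4403 × 2.16 = 0.9511, e^(−kt) = 0.3863.
M(2.16) = 1.2443 + (0.8723 − 1.2443) × 0.3863 = 1.2443 − 0.1437 = 1.1006 Tg.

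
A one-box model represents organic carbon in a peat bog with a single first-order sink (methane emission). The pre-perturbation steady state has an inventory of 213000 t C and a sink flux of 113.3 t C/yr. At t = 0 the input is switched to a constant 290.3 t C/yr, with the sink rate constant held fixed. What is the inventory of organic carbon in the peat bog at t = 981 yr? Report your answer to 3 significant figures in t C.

Residence time τ = M₀/F₀ = 1880 yr. The eventual steady state is M_∞ = M₀·(F₁/F₀) = 213000 × 290.3/113.3 = 545750 t C.
The anomaly ΔM(t) = M(t) − M_∞ decays as ΔM₀·e^(−t/τ) with ΔM₀ = 213000 − 545750 = −332800 t C.
At t = 981 yr, e^(−t/τ) = e^(−0.5218) = 0.5934, so ΔM = −197500 t C and M = 545750 − 197500 = 348280 t C.

348000 t C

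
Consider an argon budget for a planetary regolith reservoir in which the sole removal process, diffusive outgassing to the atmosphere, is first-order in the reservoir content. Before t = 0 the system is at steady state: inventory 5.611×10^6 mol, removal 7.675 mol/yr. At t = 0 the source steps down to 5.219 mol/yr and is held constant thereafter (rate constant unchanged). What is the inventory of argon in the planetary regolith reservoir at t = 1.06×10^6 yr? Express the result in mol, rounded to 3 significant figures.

4.24×10^6 mol

The sink rate constant is k = F₀/M₀ = 7.675/5.611×10^6 = 1.368×10^-6 yr⁻¹.
Solving dM/dt = F₁ − kM with M(0) = M₀ gives M(t) = F₁/k + (M₀ − F₁/k)·e^(−kt).
F₁/k = 5.219/1.368×10^-6 = 3.8155×10^6 mol; kt = 1.368×10^-6 × 1.06×10^6 = 1.450, e^(−kt) = 0.2346.
M(1.06×10^6) = 3.8155×10^6 + (5.611×10^6 − 3.8155×10^6) × 0.2346 = 3.8155×10^6 + 421200 = 4.2367×10^6 mol.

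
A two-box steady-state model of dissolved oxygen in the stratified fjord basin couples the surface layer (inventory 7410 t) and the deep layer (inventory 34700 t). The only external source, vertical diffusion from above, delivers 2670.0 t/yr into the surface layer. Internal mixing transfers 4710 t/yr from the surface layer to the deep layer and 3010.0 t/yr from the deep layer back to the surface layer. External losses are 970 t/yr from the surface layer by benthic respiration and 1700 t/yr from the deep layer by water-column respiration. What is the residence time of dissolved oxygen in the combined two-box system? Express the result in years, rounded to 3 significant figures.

15.8 yr

For the system as a whole, the A↔B exchange is internal and contributes nothing to the throughput; only the external sinks remove mass.
M_total = 7410 + 34700 = 42110 t.
ΣF_external_out = 970 + 1700 = 2670.0 t/yr.
τ = M_total / ΣF_ext = 42110 / 2670.0 = 15.77 yr.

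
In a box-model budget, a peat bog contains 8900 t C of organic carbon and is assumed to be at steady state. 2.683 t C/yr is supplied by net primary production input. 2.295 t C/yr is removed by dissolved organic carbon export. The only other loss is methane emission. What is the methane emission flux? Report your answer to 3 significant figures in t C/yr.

0.388 t C/yr

At steady state ΣF_in = ΣF_out.
ΣF_in = 2.6830 t C/yr.
Methane emission flux = ΣF_in − (2.295) = 2.6830 − 2.295 = 0.3880 t C/yr.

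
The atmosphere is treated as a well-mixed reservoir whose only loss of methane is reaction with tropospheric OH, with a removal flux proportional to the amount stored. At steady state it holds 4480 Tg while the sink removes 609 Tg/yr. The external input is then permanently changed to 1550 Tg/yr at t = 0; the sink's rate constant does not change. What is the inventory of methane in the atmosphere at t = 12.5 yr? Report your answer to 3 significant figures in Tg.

10100 Tg

Residence time τ = M₀/F₀ = 7.356 yr. The eventual steady state is M_∞ = M₀·(F₁/F₀) = 4480 × 1550/609 = 11402 Tg.
The anomaly ΔM(t) = M(t) − M_∞ decays as ΔM₀·e^(−t/τ) with ΔM₀ = 4480 − 11402 = −6922 Tg.
At t = 12.5 yr, e^(−t/τ) = e^(−1.699) = 0.1828, so ΔM = −1266 Tg and M = 11402 − 1266 = 10137 Tg.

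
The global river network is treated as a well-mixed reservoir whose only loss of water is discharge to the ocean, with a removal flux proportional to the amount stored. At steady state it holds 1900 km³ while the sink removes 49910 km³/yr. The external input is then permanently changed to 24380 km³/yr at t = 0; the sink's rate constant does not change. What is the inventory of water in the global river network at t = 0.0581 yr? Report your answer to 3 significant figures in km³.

1140 km³

The sink rate constant is k = F₀/M₀ = 49910/1900 = 26.27 yr⁻¹.
Solving dM/dt = F₁ − kM with M(0) = M₀ gives M(t) = F₁/k + (M₀ − F₁/k)·e^(−kt).
F₁/k = 24380/26.27 = 928.11 km³; kt = 26.27 × 0.0581 = 1.526, e^(−kt) = 0.2174.
M(0.0581) = 928.11 + (1900 − 928.11) × 0.2174 = 928.11 + 211.3 = 1139.4 km³.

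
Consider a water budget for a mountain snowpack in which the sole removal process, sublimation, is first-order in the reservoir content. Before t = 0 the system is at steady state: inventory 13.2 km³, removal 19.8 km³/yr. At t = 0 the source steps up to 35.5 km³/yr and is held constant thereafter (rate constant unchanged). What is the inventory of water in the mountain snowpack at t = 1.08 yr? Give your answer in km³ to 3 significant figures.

The sink rate constant is k = F₀/M₀ = 19.8/13.2 = 1.500 yr⁻¹.
Solving dM/dt = F₁ − kM with M(0) = M₀ gives M(t) = F₁/k + (M₀ − F₁/k)·e^(−kt).
F₁/k = 35.5/1.500 = 23.667 km³; kt = 1.500 × 1.08 = 1.620, e^(−kt) = 0.1979.
M(1.08) = 23.667 + (13.2 − 23.667) × 0.1979 = 23.667 − 2.071 = 21.595 km³.

21.6 km³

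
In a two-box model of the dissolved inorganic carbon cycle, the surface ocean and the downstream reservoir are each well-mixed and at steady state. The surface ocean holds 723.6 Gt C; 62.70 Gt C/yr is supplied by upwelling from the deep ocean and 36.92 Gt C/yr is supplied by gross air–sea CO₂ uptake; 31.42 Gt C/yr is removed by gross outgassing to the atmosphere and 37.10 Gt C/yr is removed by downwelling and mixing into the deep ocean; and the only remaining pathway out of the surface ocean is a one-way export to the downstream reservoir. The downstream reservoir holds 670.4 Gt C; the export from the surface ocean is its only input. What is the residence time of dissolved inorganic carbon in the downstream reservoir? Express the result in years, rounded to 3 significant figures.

21.6 yr

Balance the surface ocean: ΣF_in = 62.70 + 36.92 = 99.620 Gt C/yr.
Export to the downstream reservoir = ΣF_in − (31.42 + 37.10) = 31.100 Gt C/yr.
At steady state the output of the downstream reservoir equals its input, 31.100 Gt C/yr.
τ = M / F = 670.4 / 31.100 = 21.56 yr.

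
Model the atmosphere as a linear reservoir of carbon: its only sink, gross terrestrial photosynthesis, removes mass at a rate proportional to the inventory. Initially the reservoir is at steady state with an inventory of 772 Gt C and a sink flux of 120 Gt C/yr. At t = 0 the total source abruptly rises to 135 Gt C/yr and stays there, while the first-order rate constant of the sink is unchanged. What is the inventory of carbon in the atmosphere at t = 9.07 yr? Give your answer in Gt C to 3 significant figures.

845 Gt C

The sink rate constant is k = F₀/M₀ = 120/772 = 0.1554 yr⁻¹.
Solving dM/dt = F₁ − kM with M(0) = M₀ gives M(t) = F₁/k + (M₀ − F₁/k)·e^(−kt).
F₁/k = 135/0.1554 = 868.50 Gt C; kt = 0.1554 × 9.07 = 1.410, e^(−kt) = 0.2442.
M(9.07) = 868.50 + (772 − 868.50) × 0.2442 = 868.50 − 23.56 = 844.94 Gt C.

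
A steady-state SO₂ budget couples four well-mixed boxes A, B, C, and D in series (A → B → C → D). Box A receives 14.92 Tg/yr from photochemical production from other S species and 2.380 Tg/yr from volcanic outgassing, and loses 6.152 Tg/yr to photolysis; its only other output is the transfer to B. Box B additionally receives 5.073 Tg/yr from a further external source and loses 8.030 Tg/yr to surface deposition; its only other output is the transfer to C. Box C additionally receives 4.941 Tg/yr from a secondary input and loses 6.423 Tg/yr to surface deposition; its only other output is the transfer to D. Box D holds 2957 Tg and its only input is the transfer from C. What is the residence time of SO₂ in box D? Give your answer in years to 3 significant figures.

441 yr

Box A: F(A→B) = (14.92 + 2.380) − 6.152 = 11.148 Tg/yr.
Box B: F(B→C) = (11.148 + 5.073) − 8.030 = 8.1910 Tg/yr.
Box C: F(C→D) = (8.1910 + 4.941) − 6.423 = 6.7090 Tg/yr.
Box D throughput = its input = 6.7090 Tg/yr; τ = 2957 / 6.7090 = 440.8 yr.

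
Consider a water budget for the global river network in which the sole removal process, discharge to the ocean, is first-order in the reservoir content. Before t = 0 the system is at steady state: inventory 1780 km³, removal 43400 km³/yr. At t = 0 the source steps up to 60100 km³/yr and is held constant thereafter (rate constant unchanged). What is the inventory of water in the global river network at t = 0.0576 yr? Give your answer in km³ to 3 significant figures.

2300 km³

The sink rate constant is k = F₀/M₀ = 43400/1780 = 24.38 yr⁻¹.
Solving dM/dt = F₁ − kM with M(0) = M₀ gives M(t) = F₁/k + (M₀ − F₁/k)·e^(−kt).
F₁/k = 60100/24.38 = 2464.9 km³; kt = 24.38 × 0.0576 = 1.404, e^(−kt) = 0.2455.
M(0.0576) = 2464.9 + (1780 − 2464.9) × 0.2455 = 2464.9 − 168.2 = 2296.8 km³.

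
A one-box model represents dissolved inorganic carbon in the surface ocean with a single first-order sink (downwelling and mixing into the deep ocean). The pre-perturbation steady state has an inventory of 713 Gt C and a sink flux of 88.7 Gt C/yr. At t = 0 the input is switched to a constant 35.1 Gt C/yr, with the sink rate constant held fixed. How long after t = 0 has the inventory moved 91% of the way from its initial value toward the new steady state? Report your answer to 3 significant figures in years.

19.4 yr

τ = M₀/F₀ = 713/88.7 = 8.038 yr.
The remaining gap fraction is e^(−t/τ); 91% covered ⇒ e^(−t/τ) = 0.0900.
t = −τ ln(0.0900) = 8.038 × 2.408 = 19.36 yr.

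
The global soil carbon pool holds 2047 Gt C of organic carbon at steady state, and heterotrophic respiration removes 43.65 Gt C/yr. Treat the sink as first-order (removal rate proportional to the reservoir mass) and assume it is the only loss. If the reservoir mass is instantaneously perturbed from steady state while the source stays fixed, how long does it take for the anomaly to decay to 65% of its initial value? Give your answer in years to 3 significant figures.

For a linear reservoir the anomaly decays as exp(−t/τ) with τ = M/F = 2047/43.65 = 46.90 yr.
exp(−t/τ) = 0.65 ⇒ t = −τ ln(0.65) = 46.90 × 0.4308 = 20.20 yr.

20.2 yr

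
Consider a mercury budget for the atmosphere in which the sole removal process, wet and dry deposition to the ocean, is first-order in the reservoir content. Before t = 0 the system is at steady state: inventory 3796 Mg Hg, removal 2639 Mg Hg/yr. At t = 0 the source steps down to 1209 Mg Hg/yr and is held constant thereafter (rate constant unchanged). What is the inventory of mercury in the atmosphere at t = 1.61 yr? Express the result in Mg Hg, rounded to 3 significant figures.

Residence time τ = M₀/F₀ = 1.438 yr. The eventual steady state is M_∞ = M₀·(F₁/F₀) = 3796 × 1209/2639 = 1739.1 Mg Hg.
The anomaly ΔM(t) = M(t) − M_∞ decays as ΔM₀·e^(−t/τ) with ΔM₀ = 3796 − 1739.1 = 2057 Mg Hg.
At t = 1.61 yr, e^(−t/τ) = e^(−1.119) = 0.3265, so ΔM = 671.6 Mg Hg and M = 1739.1 + 671.6 = 2410.7 Mg Hg.

2410 Mg Hg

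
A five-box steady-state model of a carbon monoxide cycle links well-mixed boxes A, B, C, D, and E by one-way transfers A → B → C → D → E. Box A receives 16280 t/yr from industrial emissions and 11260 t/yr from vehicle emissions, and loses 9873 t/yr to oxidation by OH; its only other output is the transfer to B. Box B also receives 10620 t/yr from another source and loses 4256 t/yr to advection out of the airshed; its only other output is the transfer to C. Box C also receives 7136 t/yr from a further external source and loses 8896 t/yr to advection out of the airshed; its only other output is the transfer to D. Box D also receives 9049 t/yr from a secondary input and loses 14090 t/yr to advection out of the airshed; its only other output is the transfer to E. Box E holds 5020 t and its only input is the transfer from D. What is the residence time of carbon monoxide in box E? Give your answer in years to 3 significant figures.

0.291 yr

Box A: F(A→B) = (16280 + 11260) − 9873 = 17667 t/yr.
Box B: F(B→C) = (17667 + 10620) − 4256 = 24031 t/yr.
Box C: F(C→D) = (24031 + 7136) − 8896 = 22271 t/yr.
Box D: F(D→E) = (22271 + 9049) − 14090 = 17230 t/yr.
Box E throughput = its input = 17230 t/yr; τ = 5020 / 17230 = 0.2914 yr.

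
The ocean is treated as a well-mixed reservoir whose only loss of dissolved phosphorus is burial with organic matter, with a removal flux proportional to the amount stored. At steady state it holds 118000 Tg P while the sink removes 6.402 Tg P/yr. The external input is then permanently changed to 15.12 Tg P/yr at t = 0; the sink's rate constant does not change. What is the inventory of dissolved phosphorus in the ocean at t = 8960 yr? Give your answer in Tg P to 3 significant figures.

τ = M₀/F₀ = 118000/6.402 = 18430 yr; rate constant k = 1/τ.
New steady state M_∞ = F₁/k = F₁·τ = 15.12 × 18430 = 278690 Tg P.
M(t) = M_∞ + (M₀ − M_∞)·e^(−t/τ); t/τ = 8960/18430 = 0.4861, so e^(−t/τ) = 0.6150.
M(t) = 278690 − 160700 × 0.6150 = 179860 Tg P.

180000 Tg P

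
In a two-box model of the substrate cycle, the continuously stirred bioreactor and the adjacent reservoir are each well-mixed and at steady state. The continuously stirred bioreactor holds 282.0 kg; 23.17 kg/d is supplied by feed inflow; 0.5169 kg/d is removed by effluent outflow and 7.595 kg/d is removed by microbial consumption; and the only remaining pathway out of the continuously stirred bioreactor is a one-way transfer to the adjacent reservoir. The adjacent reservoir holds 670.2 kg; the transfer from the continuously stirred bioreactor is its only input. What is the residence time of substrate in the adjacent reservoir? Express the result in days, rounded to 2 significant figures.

45 d

Balance the continuously stirred bioreactor: ΣF_in = 23.170 kg/d.
Transfer to the adjacent reservoir = ΣF_in − (0.5169 + 7.595) = 15.058 kg/d.
At steady state the output of the adjacent reservoir equals its input, 15.058 kg/d.
τ = M / F = 670.2 / 15.058 = 44.51 d.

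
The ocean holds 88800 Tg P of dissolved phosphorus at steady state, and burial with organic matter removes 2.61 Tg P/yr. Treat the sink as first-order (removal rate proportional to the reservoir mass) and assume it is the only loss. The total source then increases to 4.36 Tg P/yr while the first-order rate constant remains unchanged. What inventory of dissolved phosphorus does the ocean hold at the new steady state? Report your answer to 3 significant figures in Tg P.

Rate constant k = F/M = 2.61 / 88800 = 2.939×10^-5 yr⁻¹.
At the new steady state, source = k·M_new ⇒ M_new = 4.36 / 2.939×10^-5 = 148300 Tg P.
(Equivalently M_new = M × F_new/F_old = 88800 × 4.36/2.61.)

148000 Tg P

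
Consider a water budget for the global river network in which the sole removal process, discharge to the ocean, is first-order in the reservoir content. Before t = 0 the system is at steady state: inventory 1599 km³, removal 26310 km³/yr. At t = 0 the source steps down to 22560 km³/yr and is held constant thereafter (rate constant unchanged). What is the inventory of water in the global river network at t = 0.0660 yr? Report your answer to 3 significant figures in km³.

1450 km³

The sink rate constant is k = F₀/M₀ = 26310/1599 = 16.45 yr⁻¹.
Solving dM/dt = F₁ − kM with M(0) = M₀ gives M(t) = F₁/k + (M₀ − F₁/k)·e^(−kt).
F₁/k = 22560/16.45 = 1371.1 km³; kt = 16.45 × 0.0660 = 1.086, e^(−kt) = 0.3376.
M(0.0660) = 1371.1 + (1599 − 1371.1) × 0.3376 = 1371.1 + 76.94 = 1448.0 km³.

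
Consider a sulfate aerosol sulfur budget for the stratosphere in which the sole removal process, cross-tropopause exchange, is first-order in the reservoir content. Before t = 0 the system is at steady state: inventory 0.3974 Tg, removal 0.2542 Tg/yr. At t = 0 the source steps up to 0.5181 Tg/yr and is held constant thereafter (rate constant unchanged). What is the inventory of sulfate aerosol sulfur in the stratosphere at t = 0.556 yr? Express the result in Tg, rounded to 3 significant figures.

0.521 Tg

τ = M₀/F₀ = 0.3974/0.2542 = 1.563 yr; rate constant k = 1/τ.
New steady state M_∞ = F₁/k = F₁·τ = 0.5181 × 1.563 = 0.80996 Tg.
M(t) = M_∞ + (M₀ − M_∞)·e^(−t/τ); t/τ = 0.556/1.563 = 0.3556, so e^(−t/τ) = 0.7007.
M(t) = 0.80996 − 0.4126 × 0.7007 = 0.52087 Tg.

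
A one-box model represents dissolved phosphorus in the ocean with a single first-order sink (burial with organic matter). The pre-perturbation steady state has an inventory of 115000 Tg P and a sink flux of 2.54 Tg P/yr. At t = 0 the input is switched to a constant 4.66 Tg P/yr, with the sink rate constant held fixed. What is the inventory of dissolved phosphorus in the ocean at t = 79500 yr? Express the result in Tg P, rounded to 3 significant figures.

194000 Tg P

The sink rate constant is k = F₀/M₀ = 2.54/115000 = 2.209×10^-5 yr⁻¹.
Solving dM/dt = F₁ − kM with M(0) = M₀ gives M(t) = F₁/k + (M₀ − F₁/k)·e^(−kt).
F₁/k = 4.66/2.209×10^-5 = 210980 Tg P; kt = 2.209×10^-5 × 79500 = 1.756, e^(−kt) = 0.1727.
M(79500) = 210980 + (115000 − 210980) × 0.1727 = 210980 − 16580 = 194400 Tg P.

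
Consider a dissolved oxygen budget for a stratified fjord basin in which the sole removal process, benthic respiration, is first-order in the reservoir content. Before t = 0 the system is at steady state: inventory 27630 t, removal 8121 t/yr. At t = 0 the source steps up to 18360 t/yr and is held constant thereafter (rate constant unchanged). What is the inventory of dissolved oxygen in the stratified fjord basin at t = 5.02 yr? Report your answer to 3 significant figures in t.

54500 t

Residence time τ = M₀/F₀ = 3.402 yr. The eventual steady state is M_∞ = M₀·(F₁/F₀) = 27630 × 18360/8121 = 62466 t.
The anomaly ΔM(t) = M(t) − M_∞ decays as ΔM₀·e^(−t/τ) with ΔM₀ = 27630 − 62466 = −34840 t.
At t = 5.02 yr, e^(−t/τ) = e^(−1.475) = 0.2287, so ΔM = −7966 t and M = 62466 − 7966 = 54500 t.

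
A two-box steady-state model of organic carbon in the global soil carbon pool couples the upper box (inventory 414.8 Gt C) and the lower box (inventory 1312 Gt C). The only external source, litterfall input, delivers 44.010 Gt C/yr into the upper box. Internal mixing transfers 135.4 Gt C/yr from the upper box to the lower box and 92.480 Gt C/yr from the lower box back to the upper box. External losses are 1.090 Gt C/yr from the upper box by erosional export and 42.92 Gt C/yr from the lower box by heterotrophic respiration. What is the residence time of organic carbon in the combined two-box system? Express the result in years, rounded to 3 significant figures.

For the system as a whole, the A↔B exchange is internal and contributes nothing to the throughput; only the external sinks remove mass.
M_total = 414.8 + 1312 = 1726.8 Gt C.
ΣF_external_out = 1.090 + 42.92 = 44.010 Gt C/yr.
τ = M_total / ΣF_ext = 1726.8 / 44.010 = 39.24 yr.

39.2 yr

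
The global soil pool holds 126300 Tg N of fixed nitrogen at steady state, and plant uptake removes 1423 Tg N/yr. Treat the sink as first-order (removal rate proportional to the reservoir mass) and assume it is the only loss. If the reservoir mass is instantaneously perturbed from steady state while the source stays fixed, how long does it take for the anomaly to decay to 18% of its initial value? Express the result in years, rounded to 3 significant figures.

152 yr

For a linear reservoir the anomaly decays as exp(−t/τ) with τ = M/F = 126300/1423 = 88.76 yr.
exp(−t/τ) = 0.18 ⇒ t = −τ ln(0.18) = 88.76 × 1.715 = 152.2 yr.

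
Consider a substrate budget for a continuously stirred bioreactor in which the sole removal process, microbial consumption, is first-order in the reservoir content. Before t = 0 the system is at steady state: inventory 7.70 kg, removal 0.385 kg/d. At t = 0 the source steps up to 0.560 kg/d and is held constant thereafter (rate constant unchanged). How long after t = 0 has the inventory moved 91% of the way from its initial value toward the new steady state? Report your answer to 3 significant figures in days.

48.2 d

τ = M₀/F₀ = 7.70/0.385 = 20.00 d.
The remaining gap fraction is e^(−t/τ); 91% covered ⇒ e^(−t/τ) = 0.0900.
t = −τ ln(0.0900) = 20.00 × 2.408 = 48.16 d.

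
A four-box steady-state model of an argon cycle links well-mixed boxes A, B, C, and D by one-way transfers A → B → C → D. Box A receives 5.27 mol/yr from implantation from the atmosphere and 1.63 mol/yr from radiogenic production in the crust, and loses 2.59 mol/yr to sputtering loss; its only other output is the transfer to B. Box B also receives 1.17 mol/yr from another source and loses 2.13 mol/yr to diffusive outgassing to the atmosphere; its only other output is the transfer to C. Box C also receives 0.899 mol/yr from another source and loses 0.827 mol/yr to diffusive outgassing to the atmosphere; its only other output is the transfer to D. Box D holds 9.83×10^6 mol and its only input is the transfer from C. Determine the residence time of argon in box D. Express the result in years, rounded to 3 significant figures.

2.87×10^6 yr

Box A: F(A→B) = (5.27 + 1.63) − 2.59 = 4.3100 mol/yr.
Box B: F(B→C) = (4.3100 + 1.17) − 2.13 = 3.3500 mol/yr.
Box C: F(C→D) = (3.3500 + 0.899) − 0.827 = 3.4220 mol/yr.
Box D throughput = its input = 3.4220 mol/yr; τ = 9.83×10^6 / 3.4220 = 2.873×10^6 yr.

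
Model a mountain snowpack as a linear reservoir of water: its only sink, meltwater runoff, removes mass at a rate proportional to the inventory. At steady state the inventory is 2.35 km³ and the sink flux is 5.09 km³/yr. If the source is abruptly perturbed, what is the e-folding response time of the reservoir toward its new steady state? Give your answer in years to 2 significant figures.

For a linear reservoir the response time equals the residence time τ = M/F.
τ = 2.35 / 5.09 = 0.4617 yr.

0.46 yr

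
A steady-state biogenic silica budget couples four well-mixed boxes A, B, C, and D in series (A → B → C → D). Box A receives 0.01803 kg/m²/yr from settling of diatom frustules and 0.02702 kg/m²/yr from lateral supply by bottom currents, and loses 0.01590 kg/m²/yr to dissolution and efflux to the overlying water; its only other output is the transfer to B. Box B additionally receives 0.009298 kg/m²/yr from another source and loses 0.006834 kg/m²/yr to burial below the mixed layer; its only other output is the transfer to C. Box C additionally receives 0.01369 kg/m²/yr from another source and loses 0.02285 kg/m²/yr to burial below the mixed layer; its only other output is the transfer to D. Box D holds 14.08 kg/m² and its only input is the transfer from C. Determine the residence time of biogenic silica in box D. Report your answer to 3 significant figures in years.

627 yr

Box A: F(A→B) = (0.01803 + 0.02702) − 0.01590 = 0.029150 kg/m²/yr.
Box B: F(B→C) = (0.029150 + 0.009298) − 0.006834 = 0.031614 kg/m²/yr.
Box C: F(C→D) = (0.031614 + 0.01369) − 0.02285 = 0.022454 kg/m²/yr.
Box D throughput = its input = 0.022454 kg/m²/yr; τ = 14.08 / 0.022454 = 627.1 yr.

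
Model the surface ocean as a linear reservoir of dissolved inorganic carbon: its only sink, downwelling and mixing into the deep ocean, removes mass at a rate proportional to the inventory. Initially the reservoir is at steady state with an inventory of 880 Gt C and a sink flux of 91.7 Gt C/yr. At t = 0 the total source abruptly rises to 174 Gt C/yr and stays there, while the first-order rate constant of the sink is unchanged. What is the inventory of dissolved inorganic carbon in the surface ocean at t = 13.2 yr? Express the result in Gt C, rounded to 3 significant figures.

1470 Gt C

The sink rate constant is k = F₀/M₀ = 91.7/880 = 0.1042 yr⁻¹.
Solving dM/dt = F₁ − kM with M(0) = M₀ gives M(t) = F₁/k + (M₀ − F₁/k)·e^(−kt).
F₁/k = 174/0.1042 = 1669.8 Gt C; kt = 0.1042 × 13.2 = 1.375, e^(−kt) = 0.2527.
M(13.2) = 1669.8 + (880 − 1669.8) × 0.2527 = 1669.8 − 199.6 = 1470.2 Gt C.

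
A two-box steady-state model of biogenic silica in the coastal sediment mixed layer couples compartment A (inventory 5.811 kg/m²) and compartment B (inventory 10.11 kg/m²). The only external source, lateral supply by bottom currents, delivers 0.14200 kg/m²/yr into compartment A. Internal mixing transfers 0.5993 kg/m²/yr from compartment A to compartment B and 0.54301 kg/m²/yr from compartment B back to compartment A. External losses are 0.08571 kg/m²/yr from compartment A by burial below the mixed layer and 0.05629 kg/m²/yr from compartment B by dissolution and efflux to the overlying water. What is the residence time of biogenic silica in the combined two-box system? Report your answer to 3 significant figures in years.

112 yr

Treat the two boxes together as one reservoir: the mixing fluxes between them are internal recycling, so τ = ΣM / Σ(external losses).
M_total = 5.811 + 10.11 = 15.921 kg/m².
ΣF_external_out = 0.08571 + 0.05629 = 0.14200 kg/m²/yr.
τ = M_total / ΣF_ext = 15.921 / 0.14200 = 112.1 yr.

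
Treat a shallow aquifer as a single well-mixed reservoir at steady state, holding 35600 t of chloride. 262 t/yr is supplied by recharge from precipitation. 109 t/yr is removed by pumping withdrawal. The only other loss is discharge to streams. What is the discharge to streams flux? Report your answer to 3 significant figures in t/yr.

At steady state ΣF_in = ΣF_out.
ΣF_in = 262.00 t/yr.
Discharge to streams flux = ΣF_in − (109) = 262.00 − 109.0 = 153.0 t/yr.

153 t/yr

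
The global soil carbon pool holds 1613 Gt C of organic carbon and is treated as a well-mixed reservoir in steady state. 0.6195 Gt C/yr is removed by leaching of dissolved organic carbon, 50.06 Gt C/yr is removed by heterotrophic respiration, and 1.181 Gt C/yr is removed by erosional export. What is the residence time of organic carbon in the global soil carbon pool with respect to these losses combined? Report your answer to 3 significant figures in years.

31.1 yr

Total removal = 0.6195 + 50.06 + 1.181 = 51.861 Gt C/yr.
τ = M / ΣF_out = 1613 / 51.861 = 31.10 yr.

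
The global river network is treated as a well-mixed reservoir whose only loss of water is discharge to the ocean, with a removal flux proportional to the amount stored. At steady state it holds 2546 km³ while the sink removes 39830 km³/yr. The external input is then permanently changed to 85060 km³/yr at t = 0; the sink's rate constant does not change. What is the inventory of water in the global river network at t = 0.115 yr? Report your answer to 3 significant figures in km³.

The sink rate constant is k = F₀/M₀ = 39830/2546 = 15.64 yr⁻¹.
Solving dM/dt = F₁ − kM with M(0) = M₀ gives M(t) = F₁/k + (M₀ − F₁/k)·e^(−kt).
F₁/k = 85060/15.64 = 5437.2 km³; kt = 15.64 × 0.115 = 1.799, e^(−kt) = 0.1655.
M(0.115) = 5437.2 + (2546 − 5437.2) × 0.1655 = 5437.2 − 478.3 = 4958.8 km³.

4960 km³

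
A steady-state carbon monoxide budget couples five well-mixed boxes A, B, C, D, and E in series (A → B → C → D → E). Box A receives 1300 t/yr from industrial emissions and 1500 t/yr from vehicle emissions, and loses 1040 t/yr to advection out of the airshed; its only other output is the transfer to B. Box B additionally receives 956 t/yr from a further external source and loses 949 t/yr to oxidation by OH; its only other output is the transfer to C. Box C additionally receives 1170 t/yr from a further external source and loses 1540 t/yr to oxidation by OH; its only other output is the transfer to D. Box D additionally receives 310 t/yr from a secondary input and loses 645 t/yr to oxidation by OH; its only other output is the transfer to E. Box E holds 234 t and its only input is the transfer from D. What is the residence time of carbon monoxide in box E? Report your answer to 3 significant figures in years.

0.220 yr

Box A: F(A→B) = (1300 + 1500) − 1040 = 1760.0 t/yr.
Box B: F(B→C) = (1760.0 + 956) − 949 = 1767.0 t/yr.
Box C: F(C→D) = (1767.0 + 1170) − 1540 = 1397.0 t/yr.
Box D: F(D→E) = (1397.0 + 310) − 645 = 1062.0 t/yr.
Box E throughput = its input = 1062.0 t/yr; τ = 234 / 1062.0 = 0.2203 yr.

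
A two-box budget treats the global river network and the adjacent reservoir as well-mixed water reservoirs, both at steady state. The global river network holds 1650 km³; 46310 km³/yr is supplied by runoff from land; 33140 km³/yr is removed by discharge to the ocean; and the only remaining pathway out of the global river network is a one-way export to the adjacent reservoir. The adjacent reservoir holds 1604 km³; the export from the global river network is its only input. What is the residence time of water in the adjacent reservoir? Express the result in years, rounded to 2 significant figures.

Balance the global river network: ΣF_in = 46310 km³/yr.
Export to the adjacent reservoir = ΣF_in − (33140) = 13170 km³/yr.
At steady state the output of the adjacent reservoir equals its input, 13170 km³/yr.
τ = M / F = 1604 / 13170 = 0.1218 yr.

0.12 yr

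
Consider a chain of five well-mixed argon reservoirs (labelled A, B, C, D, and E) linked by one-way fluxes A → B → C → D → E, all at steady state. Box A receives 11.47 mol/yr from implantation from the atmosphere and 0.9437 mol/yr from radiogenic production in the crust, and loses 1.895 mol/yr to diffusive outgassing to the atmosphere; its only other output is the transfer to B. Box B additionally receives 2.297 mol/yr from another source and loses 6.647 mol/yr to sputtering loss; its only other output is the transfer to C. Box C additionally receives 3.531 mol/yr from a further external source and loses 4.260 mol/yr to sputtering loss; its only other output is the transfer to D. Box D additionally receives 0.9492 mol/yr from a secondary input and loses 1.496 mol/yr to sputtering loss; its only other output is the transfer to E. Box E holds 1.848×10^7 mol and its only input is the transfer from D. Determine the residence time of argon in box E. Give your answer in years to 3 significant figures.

Box A: F(A→B) = (11.47 + 0.9437) − 1.895 = 10.519 mol/yr.
Box B: F(B→C) = (10.519 + 2.297) − 6.647 = 6.1687 mol/yr.
Box C: F(C→D) = (6.1687 + 3.531) − 4.260 = 5.4397 mol/yr.
Box D: F(D→E) = (5.4397 + 0.9492) − 1.496 = 4.8929 mol/yr.
Box E throughput = its input = 4.8929 mol/yr; τ = 1.848×10^7 / 4.8929 = 3.777×10^6 yr.

3.78×10^6 yr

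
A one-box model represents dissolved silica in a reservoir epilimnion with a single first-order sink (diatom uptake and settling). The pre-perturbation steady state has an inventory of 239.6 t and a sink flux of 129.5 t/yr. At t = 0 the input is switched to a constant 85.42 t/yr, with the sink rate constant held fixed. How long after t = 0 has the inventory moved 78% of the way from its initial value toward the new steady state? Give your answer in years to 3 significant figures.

2.80 yr

τ = M₀/F₀ = 239.6/129.5 = 1.850 yr.
The remaining gap fraction is e^(−t/τ); 78% covered ⇒ e^(−t/τ) = 0.220.
t = −τ ln(0.220) = 1.850 × 1.514 = 2.801 yr.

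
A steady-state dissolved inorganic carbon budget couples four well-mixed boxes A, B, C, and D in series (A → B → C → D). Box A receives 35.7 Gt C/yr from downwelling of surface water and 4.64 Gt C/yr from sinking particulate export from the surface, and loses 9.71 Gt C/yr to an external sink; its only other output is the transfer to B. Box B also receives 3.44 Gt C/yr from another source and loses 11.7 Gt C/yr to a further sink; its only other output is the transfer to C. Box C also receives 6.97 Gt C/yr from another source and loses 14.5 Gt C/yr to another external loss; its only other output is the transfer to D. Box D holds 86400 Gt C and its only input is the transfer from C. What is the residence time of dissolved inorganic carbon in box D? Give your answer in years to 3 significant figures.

5820 yr

Box A: F(A→B) = (35.7 + 4.64) − 9.71 = 30.630 Gt C/yr.
Box B: F(B→C) = (30.630 + 3.44) − 11.7 = 22.370 Gt C/yr.
Box C: F(C→D) = (22.370 + 6.97) − 14.5 = 14.840 Gt C/yr.
Box D throughput = its input = 14.840 Gt C/yr; τ = 86400 / 14.840 = 5822 yr.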